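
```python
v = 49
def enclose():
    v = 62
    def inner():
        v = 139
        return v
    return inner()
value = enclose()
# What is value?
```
139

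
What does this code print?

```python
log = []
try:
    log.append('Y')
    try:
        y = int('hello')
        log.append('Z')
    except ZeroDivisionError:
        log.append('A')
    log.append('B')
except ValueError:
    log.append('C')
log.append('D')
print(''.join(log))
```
YCD

Inner handler doesn't match, propagates to outer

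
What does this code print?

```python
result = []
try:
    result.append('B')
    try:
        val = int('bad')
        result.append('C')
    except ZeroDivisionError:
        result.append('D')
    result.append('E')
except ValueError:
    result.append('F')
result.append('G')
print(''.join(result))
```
BFG

Inner handler doesn't match, propagates to outer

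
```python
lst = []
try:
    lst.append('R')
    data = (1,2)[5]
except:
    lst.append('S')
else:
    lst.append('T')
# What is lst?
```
['R', 'S']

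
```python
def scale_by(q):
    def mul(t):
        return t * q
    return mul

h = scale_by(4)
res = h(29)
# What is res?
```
116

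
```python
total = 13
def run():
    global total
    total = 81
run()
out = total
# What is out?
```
81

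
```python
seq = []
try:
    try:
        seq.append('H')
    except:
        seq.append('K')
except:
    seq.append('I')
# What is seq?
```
['H']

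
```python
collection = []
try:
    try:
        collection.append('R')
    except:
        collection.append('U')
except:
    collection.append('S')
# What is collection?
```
['R']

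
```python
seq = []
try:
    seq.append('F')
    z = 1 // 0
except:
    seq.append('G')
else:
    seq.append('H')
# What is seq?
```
['F', 'G']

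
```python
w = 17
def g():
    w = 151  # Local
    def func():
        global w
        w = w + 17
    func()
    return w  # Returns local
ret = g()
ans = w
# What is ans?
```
34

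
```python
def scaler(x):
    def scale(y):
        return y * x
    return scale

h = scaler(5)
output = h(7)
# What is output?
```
35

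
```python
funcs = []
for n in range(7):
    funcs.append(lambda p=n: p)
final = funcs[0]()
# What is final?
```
0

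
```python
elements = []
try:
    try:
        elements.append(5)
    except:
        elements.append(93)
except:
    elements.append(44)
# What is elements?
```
[5]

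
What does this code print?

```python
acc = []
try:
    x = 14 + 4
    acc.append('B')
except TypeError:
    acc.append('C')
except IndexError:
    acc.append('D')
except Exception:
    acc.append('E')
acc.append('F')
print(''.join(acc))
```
BF

No exception, try block completes normally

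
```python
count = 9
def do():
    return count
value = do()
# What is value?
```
9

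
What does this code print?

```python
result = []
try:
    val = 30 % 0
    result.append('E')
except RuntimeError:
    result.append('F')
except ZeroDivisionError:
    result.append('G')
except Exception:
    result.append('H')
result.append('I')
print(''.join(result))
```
GI

ZeroDivisionError matches before generic Exception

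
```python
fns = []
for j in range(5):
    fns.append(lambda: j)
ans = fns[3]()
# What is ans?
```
4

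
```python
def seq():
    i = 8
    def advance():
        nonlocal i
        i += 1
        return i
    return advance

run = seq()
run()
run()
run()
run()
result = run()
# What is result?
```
13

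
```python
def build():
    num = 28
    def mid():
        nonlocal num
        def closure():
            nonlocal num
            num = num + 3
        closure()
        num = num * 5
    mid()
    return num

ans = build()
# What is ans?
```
155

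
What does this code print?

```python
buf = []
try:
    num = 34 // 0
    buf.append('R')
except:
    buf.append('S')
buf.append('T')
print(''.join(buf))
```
ST

Exception raised in try, caught by bare except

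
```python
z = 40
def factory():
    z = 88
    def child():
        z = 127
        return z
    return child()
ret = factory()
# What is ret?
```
127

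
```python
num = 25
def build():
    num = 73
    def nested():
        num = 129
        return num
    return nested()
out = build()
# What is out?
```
129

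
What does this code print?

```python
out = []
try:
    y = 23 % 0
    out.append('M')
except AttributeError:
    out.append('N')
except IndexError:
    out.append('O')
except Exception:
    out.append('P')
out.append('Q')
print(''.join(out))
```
PQ

ZeroDivisionError not specifically caught, falls to Exception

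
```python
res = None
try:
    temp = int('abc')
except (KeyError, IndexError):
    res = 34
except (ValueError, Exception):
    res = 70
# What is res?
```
70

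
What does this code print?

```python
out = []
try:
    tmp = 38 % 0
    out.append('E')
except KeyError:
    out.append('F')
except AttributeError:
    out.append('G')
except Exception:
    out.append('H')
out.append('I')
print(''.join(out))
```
HI

ZeroDivisionError not specifically caught, falls to Exception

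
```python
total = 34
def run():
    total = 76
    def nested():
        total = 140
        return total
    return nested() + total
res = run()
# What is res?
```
216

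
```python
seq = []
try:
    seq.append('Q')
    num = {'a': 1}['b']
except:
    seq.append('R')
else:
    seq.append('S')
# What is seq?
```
['Q', 'R']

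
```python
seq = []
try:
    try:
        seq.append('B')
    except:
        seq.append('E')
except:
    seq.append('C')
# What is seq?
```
['B']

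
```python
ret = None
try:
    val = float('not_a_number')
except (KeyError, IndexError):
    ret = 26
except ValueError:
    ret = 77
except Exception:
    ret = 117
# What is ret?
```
77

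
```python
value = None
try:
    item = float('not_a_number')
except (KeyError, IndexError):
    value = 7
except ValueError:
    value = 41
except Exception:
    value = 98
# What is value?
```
41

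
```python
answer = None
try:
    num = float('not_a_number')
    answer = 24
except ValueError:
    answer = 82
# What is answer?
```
82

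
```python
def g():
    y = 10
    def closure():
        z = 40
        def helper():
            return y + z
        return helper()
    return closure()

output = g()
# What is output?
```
50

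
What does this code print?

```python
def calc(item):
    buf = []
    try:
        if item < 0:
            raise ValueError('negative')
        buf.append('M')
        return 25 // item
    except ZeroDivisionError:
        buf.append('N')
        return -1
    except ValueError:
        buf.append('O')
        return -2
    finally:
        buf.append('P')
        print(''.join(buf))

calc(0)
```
MNP

item=0 causes ZeroDivisionError, caught, finally prints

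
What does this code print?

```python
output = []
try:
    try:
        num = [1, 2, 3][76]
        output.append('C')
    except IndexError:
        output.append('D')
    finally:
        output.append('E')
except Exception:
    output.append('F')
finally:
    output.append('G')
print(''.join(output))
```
DEG

Both finally blocks run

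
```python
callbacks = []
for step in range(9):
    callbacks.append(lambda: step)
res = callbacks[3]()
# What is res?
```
8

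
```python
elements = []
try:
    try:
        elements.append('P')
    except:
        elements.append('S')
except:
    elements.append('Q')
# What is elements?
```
['P']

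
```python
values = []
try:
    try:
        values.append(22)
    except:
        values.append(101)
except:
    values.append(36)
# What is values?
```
[22]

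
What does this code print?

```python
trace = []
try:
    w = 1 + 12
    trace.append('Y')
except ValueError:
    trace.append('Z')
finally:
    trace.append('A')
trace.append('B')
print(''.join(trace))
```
YAB

finally runs after normal execution too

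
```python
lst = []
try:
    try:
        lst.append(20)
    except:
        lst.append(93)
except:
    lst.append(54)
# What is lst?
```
[20]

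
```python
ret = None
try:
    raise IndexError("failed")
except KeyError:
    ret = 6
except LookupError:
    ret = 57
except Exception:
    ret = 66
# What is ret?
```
57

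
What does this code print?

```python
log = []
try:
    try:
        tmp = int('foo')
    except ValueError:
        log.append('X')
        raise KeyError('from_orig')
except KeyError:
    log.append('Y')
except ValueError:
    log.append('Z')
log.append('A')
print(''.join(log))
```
XYA

KeyError raised and caught, original ValueError not re-raised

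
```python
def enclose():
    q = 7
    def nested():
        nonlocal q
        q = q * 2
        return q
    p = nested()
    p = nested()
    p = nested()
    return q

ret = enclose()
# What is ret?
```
56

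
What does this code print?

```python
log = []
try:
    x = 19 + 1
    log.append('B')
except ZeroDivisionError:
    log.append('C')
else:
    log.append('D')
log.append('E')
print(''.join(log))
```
BDE

else block runs when no exception occurs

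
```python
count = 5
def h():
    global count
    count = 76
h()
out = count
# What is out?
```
76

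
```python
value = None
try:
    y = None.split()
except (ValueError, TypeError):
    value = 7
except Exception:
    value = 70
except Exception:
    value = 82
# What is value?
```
70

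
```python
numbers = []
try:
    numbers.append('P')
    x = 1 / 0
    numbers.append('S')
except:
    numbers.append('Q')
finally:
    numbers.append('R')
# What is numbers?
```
['P', 'Q', 'R']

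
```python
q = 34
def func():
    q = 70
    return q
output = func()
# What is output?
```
70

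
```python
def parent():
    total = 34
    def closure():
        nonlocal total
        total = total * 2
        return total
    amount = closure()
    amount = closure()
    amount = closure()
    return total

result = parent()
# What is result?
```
272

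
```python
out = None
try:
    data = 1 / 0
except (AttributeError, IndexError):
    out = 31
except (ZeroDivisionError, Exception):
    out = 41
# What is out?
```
41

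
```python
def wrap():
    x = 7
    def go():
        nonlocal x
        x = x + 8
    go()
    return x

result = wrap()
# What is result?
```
15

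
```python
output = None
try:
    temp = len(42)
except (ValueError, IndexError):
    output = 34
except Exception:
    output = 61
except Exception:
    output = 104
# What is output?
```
61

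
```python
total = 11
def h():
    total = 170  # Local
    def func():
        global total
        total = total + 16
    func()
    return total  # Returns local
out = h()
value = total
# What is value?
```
27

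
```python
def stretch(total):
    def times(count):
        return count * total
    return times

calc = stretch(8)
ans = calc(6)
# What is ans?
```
48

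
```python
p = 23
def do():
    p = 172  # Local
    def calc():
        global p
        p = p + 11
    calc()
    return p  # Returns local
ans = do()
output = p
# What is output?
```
34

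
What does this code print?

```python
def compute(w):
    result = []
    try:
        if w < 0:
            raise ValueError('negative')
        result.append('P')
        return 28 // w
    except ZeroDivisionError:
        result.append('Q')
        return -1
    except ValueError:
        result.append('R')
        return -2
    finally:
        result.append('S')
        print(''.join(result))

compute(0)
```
PQS

w=0 causes ZeroDivisionError, caught, finally prints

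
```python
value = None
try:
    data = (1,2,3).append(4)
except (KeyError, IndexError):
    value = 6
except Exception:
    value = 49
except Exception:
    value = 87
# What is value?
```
49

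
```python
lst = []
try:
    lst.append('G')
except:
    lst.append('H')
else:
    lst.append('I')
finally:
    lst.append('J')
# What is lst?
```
['G', 'I', 'J']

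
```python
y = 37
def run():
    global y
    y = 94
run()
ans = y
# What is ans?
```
94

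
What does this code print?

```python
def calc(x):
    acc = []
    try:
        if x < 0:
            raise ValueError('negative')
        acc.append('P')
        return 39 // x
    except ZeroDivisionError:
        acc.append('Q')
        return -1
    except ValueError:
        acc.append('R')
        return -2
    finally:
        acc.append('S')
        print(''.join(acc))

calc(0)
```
PQS

x=0 causes ZeroDivisionError, caught, finally prints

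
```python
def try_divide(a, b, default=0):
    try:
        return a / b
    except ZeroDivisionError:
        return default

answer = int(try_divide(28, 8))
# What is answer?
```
3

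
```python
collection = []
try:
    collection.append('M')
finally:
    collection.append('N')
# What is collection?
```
['M', 'N']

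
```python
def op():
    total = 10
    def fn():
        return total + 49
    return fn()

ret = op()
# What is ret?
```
59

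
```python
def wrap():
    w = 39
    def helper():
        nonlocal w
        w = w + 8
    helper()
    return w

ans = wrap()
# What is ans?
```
47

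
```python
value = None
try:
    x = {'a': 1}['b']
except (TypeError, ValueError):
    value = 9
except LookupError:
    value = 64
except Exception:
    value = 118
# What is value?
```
64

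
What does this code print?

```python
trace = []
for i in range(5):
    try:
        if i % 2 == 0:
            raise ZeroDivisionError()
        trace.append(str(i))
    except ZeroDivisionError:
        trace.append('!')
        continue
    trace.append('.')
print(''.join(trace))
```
!1.!3.!

continue in except skips rest of loop body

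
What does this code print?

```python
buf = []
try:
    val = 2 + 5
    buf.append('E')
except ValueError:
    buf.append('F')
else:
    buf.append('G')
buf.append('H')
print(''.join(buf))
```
EGH

else block runs when no exception occurs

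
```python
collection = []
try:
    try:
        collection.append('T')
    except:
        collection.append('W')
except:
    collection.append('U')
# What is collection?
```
['T']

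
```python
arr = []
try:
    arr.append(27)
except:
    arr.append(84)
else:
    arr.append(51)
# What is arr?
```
[27, 51]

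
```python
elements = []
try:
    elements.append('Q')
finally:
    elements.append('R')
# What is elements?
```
['Q', 'R']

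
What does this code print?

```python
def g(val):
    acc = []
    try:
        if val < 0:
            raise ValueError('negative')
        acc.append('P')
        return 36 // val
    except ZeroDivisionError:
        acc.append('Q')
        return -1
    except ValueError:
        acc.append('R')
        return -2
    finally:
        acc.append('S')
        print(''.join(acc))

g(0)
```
PQS

val=0 causes ZeroDivisionError, caught, finally prints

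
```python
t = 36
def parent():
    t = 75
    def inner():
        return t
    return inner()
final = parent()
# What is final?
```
75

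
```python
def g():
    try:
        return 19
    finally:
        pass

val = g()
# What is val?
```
19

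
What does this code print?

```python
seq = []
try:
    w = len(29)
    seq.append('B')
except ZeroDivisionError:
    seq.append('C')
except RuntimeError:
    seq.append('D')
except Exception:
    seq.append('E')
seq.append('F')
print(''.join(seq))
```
EF

TypeError not specifically caught, falls to Exception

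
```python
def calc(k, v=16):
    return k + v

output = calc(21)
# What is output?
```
37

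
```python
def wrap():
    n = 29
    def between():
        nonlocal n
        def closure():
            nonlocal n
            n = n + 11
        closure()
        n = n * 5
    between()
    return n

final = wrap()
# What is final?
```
200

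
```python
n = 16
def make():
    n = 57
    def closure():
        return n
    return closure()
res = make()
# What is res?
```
57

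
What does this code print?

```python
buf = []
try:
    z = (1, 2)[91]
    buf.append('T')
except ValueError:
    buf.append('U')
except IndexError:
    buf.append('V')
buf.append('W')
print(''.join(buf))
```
VW

IndexError is caught by its specific handler, not ValueError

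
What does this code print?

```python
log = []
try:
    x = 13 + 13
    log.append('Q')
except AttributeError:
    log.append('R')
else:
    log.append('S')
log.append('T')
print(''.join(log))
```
QST

else block runs when no exception occurs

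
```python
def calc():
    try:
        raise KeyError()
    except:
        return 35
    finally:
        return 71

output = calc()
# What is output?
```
71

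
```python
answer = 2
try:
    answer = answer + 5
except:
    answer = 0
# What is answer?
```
7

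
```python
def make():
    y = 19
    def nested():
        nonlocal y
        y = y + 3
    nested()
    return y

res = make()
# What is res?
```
22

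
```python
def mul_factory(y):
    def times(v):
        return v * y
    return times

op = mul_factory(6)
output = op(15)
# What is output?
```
90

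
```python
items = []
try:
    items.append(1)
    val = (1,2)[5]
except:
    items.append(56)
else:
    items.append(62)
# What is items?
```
[1, 56]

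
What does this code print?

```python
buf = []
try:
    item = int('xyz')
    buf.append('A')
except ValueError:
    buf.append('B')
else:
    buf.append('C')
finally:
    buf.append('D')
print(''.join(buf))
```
BD

Exception: except runs, else skipped, finally runs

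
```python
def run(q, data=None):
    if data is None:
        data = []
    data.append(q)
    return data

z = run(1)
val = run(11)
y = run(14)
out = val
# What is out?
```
[11]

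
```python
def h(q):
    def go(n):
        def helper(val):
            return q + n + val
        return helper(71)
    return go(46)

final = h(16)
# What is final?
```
133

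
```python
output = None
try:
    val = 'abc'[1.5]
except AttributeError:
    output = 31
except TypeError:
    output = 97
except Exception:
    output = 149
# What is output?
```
97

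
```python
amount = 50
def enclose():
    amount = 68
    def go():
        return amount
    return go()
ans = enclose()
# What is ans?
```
68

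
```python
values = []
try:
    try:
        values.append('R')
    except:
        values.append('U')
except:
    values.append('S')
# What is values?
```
['R']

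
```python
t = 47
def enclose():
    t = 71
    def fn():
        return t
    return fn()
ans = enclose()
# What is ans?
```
71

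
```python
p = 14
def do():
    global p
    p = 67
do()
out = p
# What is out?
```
67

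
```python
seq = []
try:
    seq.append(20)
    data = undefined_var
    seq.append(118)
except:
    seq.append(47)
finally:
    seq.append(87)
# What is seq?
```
[20, 47, 87]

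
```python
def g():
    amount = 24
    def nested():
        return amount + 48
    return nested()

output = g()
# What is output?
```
72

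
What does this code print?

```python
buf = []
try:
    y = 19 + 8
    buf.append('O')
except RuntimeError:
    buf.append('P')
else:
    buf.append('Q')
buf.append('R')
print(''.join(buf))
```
OQR

else block runs when no exception occurs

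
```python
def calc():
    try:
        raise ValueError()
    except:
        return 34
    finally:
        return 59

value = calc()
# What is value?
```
59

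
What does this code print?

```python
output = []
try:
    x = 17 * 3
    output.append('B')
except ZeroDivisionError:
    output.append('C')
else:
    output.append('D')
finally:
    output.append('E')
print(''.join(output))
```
BDE

else runs before finally when no exception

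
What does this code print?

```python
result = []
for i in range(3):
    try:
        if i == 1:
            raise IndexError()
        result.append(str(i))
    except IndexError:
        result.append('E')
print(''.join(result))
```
0E2

Exception on i=1 caught, loop continues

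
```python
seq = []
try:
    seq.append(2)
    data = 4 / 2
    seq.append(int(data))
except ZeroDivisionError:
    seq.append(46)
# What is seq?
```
[2, 2]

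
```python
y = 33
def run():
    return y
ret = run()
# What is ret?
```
33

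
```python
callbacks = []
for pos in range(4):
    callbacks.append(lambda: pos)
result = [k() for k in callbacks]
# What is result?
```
[3, 3, 3, 3]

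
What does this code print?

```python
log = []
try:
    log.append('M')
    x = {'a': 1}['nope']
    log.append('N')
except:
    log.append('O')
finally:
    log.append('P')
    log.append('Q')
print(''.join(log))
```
MOPQ

Code before exception runs, then except, then all of finally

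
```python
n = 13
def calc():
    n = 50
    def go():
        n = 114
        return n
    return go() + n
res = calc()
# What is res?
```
164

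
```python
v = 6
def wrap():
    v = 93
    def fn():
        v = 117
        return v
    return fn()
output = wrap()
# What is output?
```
117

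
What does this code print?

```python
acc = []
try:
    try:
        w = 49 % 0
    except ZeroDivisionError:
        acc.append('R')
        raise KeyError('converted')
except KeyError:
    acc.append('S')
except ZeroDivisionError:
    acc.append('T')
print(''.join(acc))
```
RS

New KeyError raised, caught by outer KeyError handler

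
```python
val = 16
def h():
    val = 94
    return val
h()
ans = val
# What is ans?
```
16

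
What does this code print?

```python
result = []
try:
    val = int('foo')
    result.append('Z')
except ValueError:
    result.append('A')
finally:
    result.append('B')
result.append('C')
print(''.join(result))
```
ABC

finally always runs, even after exception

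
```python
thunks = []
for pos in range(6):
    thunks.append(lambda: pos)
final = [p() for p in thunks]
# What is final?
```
[5, 5, 5, 5, 5, 5]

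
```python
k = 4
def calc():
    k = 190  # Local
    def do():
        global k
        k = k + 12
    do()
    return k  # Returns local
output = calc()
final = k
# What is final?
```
16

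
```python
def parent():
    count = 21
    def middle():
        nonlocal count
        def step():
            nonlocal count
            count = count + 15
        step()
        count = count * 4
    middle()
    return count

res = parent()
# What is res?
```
144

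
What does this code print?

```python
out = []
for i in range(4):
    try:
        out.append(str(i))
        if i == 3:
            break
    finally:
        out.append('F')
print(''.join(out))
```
0F1F2F3F

finally runs even when breaking out of loop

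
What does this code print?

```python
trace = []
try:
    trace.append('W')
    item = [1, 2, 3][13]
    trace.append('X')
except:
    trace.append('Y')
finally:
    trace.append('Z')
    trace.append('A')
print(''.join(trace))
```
WYZA

Code before exception runs, then except, then all of finally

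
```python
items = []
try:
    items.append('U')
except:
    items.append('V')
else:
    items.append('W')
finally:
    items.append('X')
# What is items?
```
['U', 'W', 'X']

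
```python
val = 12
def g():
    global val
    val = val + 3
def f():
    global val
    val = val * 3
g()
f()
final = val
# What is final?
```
45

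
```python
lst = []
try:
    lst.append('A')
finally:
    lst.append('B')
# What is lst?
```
['A', 'B']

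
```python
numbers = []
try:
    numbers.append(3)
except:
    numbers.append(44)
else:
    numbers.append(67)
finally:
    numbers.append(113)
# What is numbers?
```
[3, 67, 113]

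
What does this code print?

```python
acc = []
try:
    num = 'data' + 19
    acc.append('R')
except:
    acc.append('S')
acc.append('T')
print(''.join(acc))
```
ST

Exception raised in try, caught by bare except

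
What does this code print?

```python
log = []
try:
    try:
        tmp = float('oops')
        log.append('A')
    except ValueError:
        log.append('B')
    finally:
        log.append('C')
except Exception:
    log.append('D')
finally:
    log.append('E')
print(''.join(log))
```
BCE

Both finally blocks run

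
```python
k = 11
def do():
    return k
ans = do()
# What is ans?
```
11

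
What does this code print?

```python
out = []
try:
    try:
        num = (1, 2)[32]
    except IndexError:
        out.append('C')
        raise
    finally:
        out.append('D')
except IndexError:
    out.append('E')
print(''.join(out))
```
CDE

finally runs before re-raised exception propagates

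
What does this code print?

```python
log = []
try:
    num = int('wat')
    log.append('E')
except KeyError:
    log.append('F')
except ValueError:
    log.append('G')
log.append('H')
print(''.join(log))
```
GH

ValueError is caught by its specific handler, not KeyError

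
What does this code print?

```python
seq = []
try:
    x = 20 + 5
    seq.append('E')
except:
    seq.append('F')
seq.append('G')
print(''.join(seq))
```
EG

No exception, try block completes normally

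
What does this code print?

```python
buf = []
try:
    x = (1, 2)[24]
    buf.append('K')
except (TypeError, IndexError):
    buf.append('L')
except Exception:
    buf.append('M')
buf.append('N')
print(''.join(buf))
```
LN

IndexError matches tuple containing it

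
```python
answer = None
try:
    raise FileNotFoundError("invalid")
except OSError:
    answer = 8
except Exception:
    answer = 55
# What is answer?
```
8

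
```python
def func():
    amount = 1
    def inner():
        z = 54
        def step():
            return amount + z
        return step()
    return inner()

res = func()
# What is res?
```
55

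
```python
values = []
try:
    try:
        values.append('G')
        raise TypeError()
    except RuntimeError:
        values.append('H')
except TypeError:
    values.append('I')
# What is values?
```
['G', 'I']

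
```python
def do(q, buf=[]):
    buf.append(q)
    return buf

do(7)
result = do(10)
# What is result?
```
[7, 10]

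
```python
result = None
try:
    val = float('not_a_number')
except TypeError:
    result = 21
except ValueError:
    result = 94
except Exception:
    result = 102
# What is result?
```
94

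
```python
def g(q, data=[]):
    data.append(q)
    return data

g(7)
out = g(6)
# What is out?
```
[7, 6]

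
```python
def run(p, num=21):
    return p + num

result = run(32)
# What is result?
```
53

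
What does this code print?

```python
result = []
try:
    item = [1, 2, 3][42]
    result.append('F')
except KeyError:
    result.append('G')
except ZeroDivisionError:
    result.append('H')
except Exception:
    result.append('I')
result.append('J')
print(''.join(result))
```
IJ

IndexError not specifically caught, falls to Exception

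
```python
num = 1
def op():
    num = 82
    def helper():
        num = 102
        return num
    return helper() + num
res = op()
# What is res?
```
184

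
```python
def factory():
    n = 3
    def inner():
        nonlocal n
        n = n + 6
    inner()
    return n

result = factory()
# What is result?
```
9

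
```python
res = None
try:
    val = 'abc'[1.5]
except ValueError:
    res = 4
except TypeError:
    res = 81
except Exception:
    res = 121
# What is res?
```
81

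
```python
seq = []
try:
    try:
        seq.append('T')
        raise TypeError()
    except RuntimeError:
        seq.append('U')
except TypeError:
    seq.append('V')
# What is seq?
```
['T', 'V']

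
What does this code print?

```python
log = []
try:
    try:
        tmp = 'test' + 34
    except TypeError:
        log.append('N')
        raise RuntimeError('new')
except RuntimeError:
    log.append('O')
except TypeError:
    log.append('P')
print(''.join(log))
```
NO

New RuntimeError raised, caught by outer RuntimeError handler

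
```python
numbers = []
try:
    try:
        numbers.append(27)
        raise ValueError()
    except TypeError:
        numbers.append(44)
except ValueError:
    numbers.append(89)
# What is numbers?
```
[27, 89]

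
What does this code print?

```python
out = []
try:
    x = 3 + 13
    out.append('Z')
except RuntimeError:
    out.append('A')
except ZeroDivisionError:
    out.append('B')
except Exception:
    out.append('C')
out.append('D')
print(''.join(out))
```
ZD

No exception, try block completes normally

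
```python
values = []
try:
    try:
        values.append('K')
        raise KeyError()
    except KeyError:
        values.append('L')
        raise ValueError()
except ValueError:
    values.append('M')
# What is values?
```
['K', 'L', 'M']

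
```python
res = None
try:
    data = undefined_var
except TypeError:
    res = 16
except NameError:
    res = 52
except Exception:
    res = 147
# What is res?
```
52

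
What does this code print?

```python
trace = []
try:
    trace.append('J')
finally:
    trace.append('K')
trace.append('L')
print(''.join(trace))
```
JKL

try/finally without except, no exception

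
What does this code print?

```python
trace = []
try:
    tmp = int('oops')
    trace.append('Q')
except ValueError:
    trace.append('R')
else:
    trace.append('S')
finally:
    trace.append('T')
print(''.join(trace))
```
RT

Exception: except runs, else skipped, finally runs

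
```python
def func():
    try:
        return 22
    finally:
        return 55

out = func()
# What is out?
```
55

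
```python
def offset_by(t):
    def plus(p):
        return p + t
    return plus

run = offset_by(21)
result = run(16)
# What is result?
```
37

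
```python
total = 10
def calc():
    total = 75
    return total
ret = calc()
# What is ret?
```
75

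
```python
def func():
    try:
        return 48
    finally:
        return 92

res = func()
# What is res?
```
92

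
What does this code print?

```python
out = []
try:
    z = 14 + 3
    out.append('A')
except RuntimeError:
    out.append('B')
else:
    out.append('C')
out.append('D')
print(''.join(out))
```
ACD

else block runs when no exception occurs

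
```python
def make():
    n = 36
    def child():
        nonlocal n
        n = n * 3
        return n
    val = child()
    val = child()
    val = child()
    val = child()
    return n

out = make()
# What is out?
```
2916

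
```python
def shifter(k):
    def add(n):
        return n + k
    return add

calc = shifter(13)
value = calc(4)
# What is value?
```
17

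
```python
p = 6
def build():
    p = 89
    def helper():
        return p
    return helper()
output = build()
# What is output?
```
89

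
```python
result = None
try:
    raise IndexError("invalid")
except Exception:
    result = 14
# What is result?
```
14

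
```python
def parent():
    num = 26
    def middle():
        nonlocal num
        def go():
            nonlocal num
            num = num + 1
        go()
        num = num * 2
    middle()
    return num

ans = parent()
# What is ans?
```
54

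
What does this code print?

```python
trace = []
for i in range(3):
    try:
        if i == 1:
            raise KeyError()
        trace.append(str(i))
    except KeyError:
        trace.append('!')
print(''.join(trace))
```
0!2

Exception on i=1 caught, loop continues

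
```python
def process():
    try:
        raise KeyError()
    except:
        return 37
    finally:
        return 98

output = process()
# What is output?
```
98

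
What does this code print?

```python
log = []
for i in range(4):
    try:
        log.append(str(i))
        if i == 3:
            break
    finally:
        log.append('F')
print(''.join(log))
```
0F1F2F3F

finally runs even when breaking out of loop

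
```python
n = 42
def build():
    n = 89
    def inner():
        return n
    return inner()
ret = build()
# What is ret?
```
89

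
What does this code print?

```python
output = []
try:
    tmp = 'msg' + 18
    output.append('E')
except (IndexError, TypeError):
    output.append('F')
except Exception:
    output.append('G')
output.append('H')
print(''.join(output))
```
FH

TypeError matches tuple containing it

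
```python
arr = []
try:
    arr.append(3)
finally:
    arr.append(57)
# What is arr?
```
[3, 57]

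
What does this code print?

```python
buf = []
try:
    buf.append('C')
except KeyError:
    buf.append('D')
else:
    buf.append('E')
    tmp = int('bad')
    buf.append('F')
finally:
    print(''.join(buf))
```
CE

Try succeeds, else appends 'E', ValueError in else is uncaught, finally prints before exception propagates ('F' never appended)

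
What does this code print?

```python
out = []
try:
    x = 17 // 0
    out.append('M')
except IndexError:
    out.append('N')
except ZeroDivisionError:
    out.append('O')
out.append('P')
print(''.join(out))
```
OP

ZeroDivisionError is caught by its specific handler, not IndexError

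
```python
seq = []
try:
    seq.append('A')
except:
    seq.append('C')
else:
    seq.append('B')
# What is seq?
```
['A', 'B']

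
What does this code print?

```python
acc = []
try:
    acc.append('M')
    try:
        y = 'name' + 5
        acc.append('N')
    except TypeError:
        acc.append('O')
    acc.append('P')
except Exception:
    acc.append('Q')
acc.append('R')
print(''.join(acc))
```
MOPR

Inner exception caught by inner handler, outer continues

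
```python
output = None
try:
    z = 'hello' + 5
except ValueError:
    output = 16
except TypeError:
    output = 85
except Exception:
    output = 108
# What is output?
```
85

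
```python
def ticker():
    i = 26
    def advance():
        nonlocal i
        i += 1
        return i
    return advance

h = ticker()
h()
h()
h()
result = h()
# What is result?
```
30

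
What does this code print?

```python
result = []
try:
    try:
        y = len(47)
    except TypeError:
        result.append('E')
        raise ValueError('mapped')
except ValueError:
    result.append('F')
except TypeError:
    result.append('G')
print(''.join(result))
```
EF

New ValueError raised, caught by outer ValueError handler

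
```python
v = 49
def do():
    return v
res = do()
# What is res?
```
49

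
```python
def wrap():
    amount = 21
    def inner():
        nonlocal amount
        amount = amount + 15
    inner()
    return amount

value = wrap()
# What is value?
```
36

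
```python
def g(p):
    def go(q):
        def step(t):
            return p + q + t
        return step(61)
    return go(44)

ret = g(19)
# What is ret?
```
124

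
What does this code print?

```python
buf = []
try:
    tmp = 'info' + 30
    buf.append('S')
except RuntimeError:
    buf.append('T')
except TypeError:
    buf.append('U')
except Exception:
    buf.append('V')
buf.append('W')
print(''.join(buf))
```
UW

TypeError matches before generic Exception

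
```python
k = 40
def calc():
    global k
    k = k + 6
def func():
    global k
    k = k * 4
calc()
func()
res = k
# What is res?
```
184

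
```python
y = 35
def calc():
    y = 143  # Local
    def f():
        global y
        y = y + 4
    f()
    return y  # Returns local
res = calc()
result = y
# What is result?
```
39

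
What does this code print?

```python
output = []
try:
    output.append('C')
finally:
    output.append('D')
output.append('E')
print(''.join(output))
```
CDE

try/finally without except, no exception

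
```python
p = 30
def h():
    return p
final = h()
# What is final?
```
30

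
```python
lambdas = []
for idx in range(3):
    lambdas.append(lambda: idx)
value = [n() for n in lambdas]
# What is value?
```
[2, 2, 2]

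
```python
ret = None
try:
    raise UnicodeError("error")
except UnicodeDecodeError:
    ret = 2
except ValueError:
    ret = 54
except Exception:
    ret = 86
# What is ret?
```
54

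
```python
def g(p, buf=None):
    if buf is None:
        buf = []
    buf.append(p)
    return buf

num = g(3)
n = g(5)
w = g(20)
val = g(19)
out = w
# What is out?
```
[20]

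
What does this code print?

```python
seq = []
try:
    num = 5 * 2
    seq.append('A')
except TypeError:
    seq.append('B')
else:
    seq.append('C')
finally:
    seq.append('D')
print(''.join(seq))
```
ACD

else runs before finally when no exception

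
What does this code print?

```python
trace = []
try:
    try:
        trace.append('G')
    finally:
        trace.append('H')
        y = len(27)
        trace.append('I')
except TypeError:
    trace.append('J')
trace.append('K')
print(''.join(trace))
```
GHJK

Exception in inner finally caught by outer except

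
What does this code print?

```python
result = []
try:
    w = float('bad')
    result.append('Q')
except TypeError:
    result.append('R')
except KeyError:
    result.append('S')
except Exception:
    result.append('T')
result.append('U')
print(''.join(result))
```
TU

ValueError not specifically caught, falls to Exception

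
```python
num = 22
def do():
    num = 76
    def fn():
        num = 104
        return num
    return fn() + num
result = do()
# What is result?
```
180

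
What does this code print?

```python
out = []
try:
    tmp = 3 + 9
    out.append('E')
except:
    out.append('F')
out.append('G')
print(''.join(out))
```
EG

No exception, try block completes normally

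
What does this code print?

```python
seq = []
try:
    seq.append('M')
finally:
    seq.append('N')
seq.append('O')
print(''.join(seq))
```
MNO

try/finally without except, no exception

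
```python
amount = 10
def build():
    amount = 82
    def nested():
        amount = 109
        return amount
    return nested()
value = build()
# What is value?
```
109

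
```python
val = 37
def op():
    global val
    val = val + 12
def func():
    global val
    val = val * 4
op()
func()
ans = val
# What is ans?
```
196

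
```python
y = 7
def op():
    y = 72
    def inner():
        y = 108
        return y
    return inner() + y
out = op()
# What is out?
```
180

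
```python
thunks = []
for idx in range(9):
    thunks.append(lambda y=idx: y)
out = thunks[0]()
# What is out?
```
0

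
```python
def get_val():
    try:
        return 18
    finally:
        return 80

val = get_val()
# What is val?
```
80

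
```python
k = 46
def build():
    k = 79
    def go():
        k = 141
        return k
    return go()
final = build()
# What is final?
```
141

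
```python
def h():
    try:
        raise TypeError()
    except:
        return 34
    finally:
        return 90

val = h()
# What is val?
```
90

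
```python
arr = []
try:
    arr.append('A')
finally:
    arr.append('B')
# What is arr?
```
['A', 'B']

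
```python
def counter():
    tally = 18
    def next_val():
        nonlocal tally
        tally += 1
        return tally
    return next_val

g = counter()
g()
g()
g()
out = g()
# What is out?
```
22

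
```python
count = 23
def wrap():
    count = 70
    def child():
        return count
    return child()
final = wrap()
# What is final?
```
70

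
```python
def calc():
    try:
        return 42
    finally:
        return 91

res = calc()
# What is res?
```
91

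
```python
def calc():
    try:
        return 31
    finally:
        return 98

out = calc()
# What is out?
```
98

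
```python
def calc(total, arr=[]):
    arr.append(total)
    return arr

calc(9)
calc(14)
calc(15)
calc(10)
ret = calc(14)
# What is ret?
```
[9, 14, 15, 10, 14]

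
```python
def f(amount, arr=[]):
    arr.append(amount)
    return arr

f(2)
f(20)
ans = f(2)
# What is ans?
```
[2, 20, 2]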